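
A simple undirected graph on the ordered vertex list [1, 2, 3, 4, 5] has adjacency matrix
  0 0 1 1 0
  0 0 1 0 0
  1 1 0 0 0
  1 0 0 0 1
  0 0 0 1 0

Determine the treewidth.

A width-1 tree decomposition is:
Bags: B1 = {2, 3}  B2 = {1, 3}  B3 = {1, 4}  B4 = {4, 5}
Tree: B1–B2, B2–B3, B3–B4
The largest bag has 2 vertices, giving width 1; this decomposition certifies tw(G) ≤ 1. Any graph with an edge has treewidth ≥ 1, and G has the edge 2–3. Combining the bounds, tw(G) = 1.

1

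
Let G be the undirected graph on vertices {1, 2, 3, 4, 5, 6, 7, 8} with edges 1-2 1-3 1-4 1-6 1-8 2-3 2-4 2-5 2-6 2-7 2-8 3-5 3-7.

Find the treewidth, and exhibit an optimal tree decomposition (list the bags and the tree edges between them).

Treewidth 2.
One such decomposition:
Bags: B1 = {1, 2, 6}  B2 = {1, 2, 4}  B3 = {1, 2, 3}  B4 = {2, 3, 7}  B5 = {1, 2, 8}  B6 = {2, 3, 5}
Tree: B1–B2, B2–B3, B3–B4, B1–B5, B4–B6

The largest bag has 3 vertices, giving width 2; this decomposition certifies tw(G) ≤ 2. For the lower bound, the 3 vertices {1, 2, 8} are pairwise adjacent, and any tree decomposition puts a clique entirely inside one bag — forcing width ≥ 2. The upper and lower bounds meet at 2, so that is the treewidth.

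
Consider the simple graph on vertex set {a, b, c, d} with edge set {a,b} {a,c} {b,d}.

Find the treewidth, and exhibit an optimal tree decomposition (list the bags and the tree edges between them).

Treewidth 1.
One optimal decomposition is:
Bags: B1 = {b, d}  B2 = {a, b}  B3 = {a, c}
Tree: B1–B2, B2–B3

Every bag has size at most 2, so the width is 2 − 1 = 1 and tw(G) ≤ 1. Any graph with an edge has treewidth ≥ 1, and G has the edge d–b. Combining the bounds, tw(G) = 1.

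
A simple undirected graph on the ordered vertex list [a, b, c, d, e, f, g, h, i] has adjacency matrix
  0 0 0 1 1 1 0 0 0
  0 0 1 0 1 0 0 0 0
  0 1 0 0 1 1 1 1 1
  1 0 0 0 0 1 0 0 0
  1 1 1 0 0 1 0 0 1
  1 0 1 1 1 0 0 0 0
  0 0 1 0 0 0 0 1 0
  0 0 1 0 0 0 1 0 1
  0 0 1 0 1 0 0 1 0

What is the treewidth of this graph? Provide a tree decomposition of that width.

Treewidth 2.
One optimal decomposition is:
Bags: B1 = {c, e, i}  B2 = {c, e, f}  B3 = {c, h, i}  B4 = {c, g, h}  B5 = {a, e, f}  B6 = {a, d, f}  B7 = {b, c, e}
Tree: B1–B2, B1–B3, B3–B4, B2–B5, B5–B6, B2–B7

Each bag holds 3 vertices, so the decomposition has width 2, which upper-bounds the treewidth. On the other hand G contains the 3-clique {a, d, f}. A clique must lie in a single bag of any decomposition, so no decomposition can have width below 2. Combining the bounds, tw(G) = 2.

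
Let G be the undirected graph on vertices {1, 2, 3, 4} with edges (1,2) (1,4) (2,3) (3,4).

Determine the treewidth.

2

A width-2 tree decomposition is:
Bags: B1 = {2, 3, 4}  B2 = {1, 2, 4}
Tree: B1–B2
Every bag has size at most 3, so the width is 3 − 1 = 2 and tw(G) ≤ 2. The edges 4–3–2–1–4 form a cycle, so G is not a tree and its treewidth is at least 2. Hence tw(G) = 2 exactly.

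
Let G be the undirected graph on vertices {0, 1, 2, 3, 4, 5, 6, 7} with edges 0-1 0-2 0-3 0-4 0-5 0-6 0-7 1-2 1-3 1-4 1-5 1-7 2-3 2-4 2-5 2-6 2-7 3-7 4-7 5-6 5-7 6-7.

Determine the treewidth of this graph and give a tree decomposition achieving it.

The largest bag has 5 vertices, giving width 4; this decomposition certifies tw(G) ≤ 4. Conversely, {0, 1, 2, 3, 7} is a clique of size 5, and the vertices of any clique must share a bag in every tree decomposition; so some bag has ≥ 5 vertices and tw(G) ≥ 4. Combining the bounds, tw(G) = 4.

Treewidth 4.
Bags: B1 = {0, 2, 5, 6, 7}  B2 = {0, 1, 2, 5, 7}  B3 = {0, 1, 2, 4, 7}  B4 = {0, 1, 2, 3, 7}
Tree: B1–B2, B2–B3, B3–B4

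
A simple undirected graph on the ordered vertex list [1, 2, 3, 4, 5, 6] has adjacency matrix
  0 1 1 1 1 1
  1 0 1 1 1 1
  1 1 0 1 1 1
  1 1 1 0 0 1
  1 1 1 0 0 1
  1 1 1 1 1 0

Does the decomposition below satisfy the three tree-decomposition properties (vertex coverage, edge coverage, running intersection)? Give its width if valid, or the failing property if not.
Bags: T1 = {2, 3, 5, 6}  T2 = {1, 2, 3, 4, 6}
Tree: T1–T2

A tree decomposition must satisfy three properties: every vertex lies in some bag; for every edge, both endpoints lie together in some bag; and for every vertex, the bags containing it form a connected subtree. Here edge (1,5) lies in no bag, so the decomposition is invalid.

No — edge (1,5) lies in no bag.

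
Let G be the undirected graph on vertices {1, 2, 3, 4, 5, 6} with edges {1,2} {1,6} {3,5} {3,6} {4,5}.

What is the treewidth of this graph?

A width-1 tree decomposition is:
Bags: B1 = {4, 5}  B2 = {3, 5}  B3 = {3, 6}  B4 = {1, 6}  B5 = {1, 2}
Tree: B1–B2, B2–B3, B3–B4, B4–B5
The largest bag has 2 vertices, giving width 1; this decomposition certifies tw(G) ≤ 1. Since G has at least one edge (e.g. 4–5), it is not an edgeless graph, so tw(G) ≥ 1. Combining the bounds, tw(G) = 1.

1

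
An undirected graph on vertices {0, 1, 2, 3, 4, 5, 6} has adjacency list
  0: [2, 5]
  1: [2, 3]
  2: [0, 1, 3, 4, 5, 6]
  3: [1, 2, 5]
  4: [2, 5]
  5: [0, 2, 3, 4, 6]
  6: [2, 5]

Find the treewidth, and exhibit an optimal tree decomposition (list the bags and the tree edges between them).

The largest bag has 3 vertices, giving width 2; this decomposition certifies tw(G) ≤ 2. For the lower bound, the 3 vertices {1, 2, 3} are pairwise adjacent, and any tree decomposition puts a clique entirely inside one bag — forcing width ≥ 2. Therefore the treewidth is 2.

Treewidth 2.
One optimal decomposition is:
Bags: B1 = {1, 2, 3}  B2 = {2, 3, 5}  B3 = {2, 5, 6}  B4 = {2, 4, 5}  B5 = {0, 2, 5}
Tree: B1–B2, B2–B3, B2–B4, B3–B5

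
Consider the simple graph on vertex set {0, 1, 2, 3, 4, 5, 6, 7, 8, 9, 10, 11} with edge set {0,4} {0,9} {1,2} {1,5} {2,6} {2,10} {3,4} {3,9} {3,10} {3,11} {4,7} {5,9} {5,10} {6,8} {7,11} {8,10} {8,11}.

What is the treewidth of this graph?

3

A width-3 tree decomposition is:
Bags: B1 = {0, 4, 7, 9}  B2 = {3, 4, 7, 9}  B3 = {3, 7, 9, 11}  B4 = {3, 5, 9, 11}  B5 = {3, 5, 10, 11}  B6 = {5, 8, 10, 11}  B7 = {1, 5, 8, 10}  B8 = {1, 2, 8, 10}  B9 = {1, 2, 6, 8}
Tree: B1–B2, B2–B3, B3–B4, B4–B5, B5–B6, B6–B7, B7–B8, B8–B9
Each bag holds 4 vertices, so the decomposition has width 3, which upper-bounds the treewidth. For the lower bound: the 4 vertex sets {0,4,7}, {9}, {3}, {5,8,10,11} are disjoint, each induces a connected subgraph, and every pair is joined by at least one edge of G. Contracting each set to a single vertex therefore yields K_{4} as a minor, and since treewidth is minor-monotone, tw(G) ≥ tw(K_{4}) = 3. Hence tw(G) = 3 exactly.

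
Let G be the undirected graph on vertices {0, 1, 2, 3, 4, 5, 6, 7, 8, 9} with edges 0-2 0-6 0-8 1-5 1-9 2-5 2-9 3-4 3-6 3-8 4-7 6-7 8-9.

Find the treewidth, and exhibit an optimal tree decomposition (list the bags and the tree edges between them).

Treewidth 2.
Bags: B1 = {4, 6, 7}  B2 = {3, 4, 6}  B3 = {0, 3, 6}  B4 = {0, 3, 8}  B5 = {0, 2, 8}  B6 = {2, 8, 9}  B7 = {2, 5, 9}  B8 = {1, 5, 9}
Tree: B1–B2, B2–B3, B3–B4, B4–B5, B5–B6, B6–B7, B7–B8

Every bag has size at most 3, so the width is 3 − 1 = 2 and tw(G) ≤ 2. The edges 7–4–3–6–7 form a cycle, so G is not a tree and its treewidth is at least 2. Therefore the treewidth is 2.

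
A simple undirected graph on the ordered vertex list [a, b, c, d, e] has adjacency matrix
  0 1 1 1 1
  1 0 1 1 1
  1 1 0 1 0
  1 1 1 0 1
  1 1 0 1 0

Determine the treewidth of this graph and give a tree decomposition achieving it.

Treewidth 3.
One such decomposition:
Bags: B1 = {a, b, c, d}  B2 = {a, b, d, e}
Tree: B1–B2

Each bag holds 4 vertices, so the decomposition has width 3, which upper-bounds the treewidth. On the other hand G contains the 4-clique {a, b, d, e}. A clique must lie in a single bag of any decomposition, so no decomposition can have width below 3. The upper and lower bounds meet at 3, so that is the treewidth.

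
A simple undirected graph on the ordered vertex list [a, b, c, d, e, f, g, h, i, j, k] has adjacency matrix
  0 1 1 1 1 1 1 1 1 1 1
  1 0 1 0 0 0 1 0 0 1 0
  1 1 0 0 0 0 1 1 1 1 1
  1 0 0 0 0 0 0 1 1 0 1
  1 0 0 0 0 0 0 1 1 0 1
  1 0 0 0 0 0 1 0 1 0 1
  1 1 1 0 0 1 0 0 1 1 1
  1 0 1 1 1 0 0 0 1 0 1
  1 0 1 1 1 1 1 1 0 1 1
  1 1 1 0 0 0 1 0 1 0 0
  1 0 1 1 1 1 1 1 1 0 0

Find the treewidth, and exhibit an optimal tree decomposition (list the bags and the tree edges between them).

Treewidth 4.
One optimal decomposition is:
Bags: B1 = {a, c, h, i, k}  B2 = {a, c, g, i, k}  B3 = {a, e, h, i, k}  B4 = {a, c, g, i, j}  B5 = {a, d, h, i, k}  B6 = {a, b, c, g, j}  B7 = {a, f, g, i, k}
Tree: B1–B2, B1–B3, B2–B4, B1–B5, B4–B6, B2–B7

Every bag has size at most 5, so the width is 5 − 1 = 4 and tw(G) ≤ 4. For the lower bound, the 5 vertices {a, b, c, g, j} are pairwise adjacent, and any tree decomposition puts a clique entirely inside one bag — forcing width ≥ 4. Hence tw(G) = 4 exactly.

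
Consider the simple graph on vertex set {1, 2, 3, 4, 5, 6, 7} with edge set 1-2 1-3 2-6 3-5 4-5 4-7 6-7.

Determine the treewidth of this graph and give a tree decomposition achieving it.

Treewidth 2.
One optimal decomposition is:
Bags: B1 = {4, 5, 7}  B2 = {5, 6, 7}  B3 = {2, 5, 6}  B4 = {1, 2, 5}  B5 = {1, 3, 5}
Tree: B1–B2, B2–B3, B3–B4, B4–B5

Every bag has size at most 3, so the width is 3 − 1 = 2 and tw(G) ≤ 2. For the lower bound, G contains the cycle 5–4–7–6–2–1–3–5, so G is not a forest; only forests have treewidth ≤ 1, hence tw(G) ≥ 2. Combining the bounds, tw(G) = 2.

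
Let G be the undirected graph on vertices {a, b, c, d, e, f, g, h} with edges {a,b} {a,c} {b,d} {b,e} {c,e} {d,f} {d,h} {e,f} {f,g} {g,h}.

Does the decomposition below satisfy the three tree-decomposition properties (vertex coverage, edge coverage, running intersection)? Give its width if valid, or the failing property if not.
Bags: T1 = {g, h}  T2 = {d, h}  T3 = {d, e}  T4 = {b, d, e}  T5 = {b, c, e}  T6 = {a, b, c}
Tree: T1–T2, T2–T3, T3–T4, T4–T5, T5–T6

No — vertex f appears in no bag.

A tree decomposition must satisfy three properties: every vertex lies in some bag; for every edge, both endpoints lie together in some bag; and for every vertex, the bags containing it form a connected subtree. Here vertex f appears in no bag, so the decomposition is invalid.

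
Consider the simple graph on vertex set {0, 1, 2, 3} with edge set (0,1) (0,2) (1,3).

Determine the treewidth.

1

A width-1 tree decomposition is:
Bags: B1 = {0, 2}  B2 = {0, 1}  B3 = {1, 3}
Tree: B1–B2, B2–B3
Each bag holds 2 vertices, so the decomposition has width 1, which upper-bounds the treewidth. Any graph with an edge has treewidth ≥ 1, and G has the edge 2–0. Therefore the treewidth is 1.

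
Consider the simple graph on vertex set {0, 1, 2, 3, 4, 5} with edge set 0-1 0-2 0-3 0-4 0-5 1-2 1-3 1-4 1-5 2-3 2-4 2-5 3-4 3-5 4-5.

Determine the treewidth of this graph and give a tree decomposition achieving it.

With just one bag of size 6, the width is 6 − 1 = 5, so tw(G) ≤ 5. For the lower bound, the 6 vertices {0, 1, 2, 3, 4, 5} are pairwise adjacent, and any tree decomposition puts a clique entirely inside one bag — forcing width ≥ 5. Combining the bounds, tw(G) = 5.

Treewidth 5.
One optimal decomposition is:
Bags: B1 = {0, 1, 2, 3, 4, 5}
Tree: (single bag)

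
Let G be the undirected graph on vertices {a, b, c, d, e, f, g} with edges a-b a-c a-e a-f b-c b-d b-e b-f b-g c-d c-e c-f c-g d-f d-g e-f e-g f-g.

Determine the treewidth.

4

A width-4 tree decomposition is:
Bags: B1 = {b, c, e, f, g}  B2 = {b, c, d, f, g}  B3 = {a, b, c, e, f}
Tree: B1–B2, B1–B3
Every bag has size at most 5, so the width is 5 − 1 = 4 and tw(G) ≤ 4. On the other hand G contains the 5-clique {b, c, d, f, g}. A clique must lie in a single bag of any decomposition, so no decomposition can have width below 4. Therefore the treewidth is 4.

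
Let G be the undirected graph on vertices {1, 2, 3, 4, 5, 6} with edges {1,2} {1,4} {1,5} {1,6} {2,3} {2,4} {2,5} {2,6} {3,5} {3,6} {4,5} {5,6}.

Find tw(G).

A width-3 tree decomposition is:
Bags: B1 = {1, 2, 4, 5}  B2 = {1, 2, 5, 6}  B3 = {2, 3, 5, 6}
Tree: B1–B2, B2–B3
The largest bag has 4 vertices, giving width 3; this decomposition certifies tw(G) ≤ 3. On the other hand G contains the 4-clique {1, 2, 4, 5}. A clique must lie in a single bag of any decomposition, so no decomposition can have width below 3. Therefore the treewidth is 3.

3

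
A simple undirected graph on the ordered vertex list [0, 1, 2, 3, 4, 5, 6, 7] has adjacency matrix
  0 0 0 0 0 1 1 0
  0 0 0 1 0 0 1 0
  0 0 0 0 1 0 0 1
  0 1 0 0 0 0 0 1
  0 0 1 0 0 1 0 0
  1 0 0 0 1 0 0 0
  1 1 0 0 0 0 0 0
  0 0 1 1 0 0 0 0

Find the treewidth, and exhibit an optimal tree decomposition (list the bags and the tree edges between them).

Every bag has size at most 3, so the width is 3 − 1 = 2 and tw(G) ≤ 2. For the lower bound, G contains the cycle 5–0–6–1–3–7–2–4–5, so G is not a forest; only forests have treewidth ≤ 1, hence tw(G) ≥ 2. Combining the bounds, tw(G) = 2.

Treewidth 2.
One optimal decomposition is:
Bags: B1 = {0, 5, 6}  B2 = {1, 5, 6}  B3 = {1, 3, 5}  B4 = {3, 5, 7}  B5 = {2, 5, 7}  B6 = {2, 4, 5}
Tree: B1–B2, B2–B3, B3–B4, B4–B5, B5–B6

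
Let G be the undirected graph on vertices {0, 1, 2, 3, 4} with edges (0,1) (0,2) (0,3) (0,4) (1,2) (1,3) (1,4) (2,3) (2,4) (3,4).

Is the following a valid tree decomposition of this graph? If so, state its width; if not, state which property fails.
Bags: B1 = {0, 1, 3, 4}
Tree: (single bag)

A tree decomposition must satisfy three properties: every vertex lies in some bag; for every edge, both endpoints lie together in some bag; and for every vertex, the bags containing it form a connected subtree. Here vertex 2 appears in no bag, so the decomposition is invalid.

No — vertex 2 appears in no bag.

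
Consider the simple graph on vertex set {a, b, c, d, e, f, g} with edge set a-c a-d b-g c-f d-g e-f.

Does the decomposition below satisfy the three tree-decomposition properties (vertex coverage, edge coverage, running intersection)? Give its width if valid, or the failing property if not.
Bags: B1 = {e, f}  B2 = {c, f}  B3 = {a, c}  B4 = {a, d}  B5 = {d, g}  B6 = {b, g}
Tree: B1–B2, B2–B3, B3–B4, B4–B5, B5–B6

Vertex coverage: the bags together contain {a, b, c, d, e, f, g}, the full vertex set. Edge coverage: each edge of G has both endpoints in at least one bag. Running intersection: for every vertex, the bags containing it form a connected subtree. All three properties hold, so this is a valid tree decomposition of width max|bag| − 1 = 1, and hence tw(G) ≤ 1.

Yes; width 1.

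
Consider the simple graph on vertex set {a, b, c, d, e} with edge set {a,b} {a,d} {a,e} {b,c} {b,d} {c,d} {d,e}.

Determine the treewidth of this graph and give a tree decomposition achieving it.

Treewidth 2.
One optimal decomposition is:
Bags: B1 = {a, b, d}  B2 = {a, d, e}  B3 = {b, c, d}
Tree: B1–B2, B1–B3

Every bag has size at most 3, so the width is 3 − 1 = 2 and tw(G) ≤ 2. For the lower bound, the 3 vertices {b, c, d} are pairwise adjacent, and any tree decomposition puts a clique entirely inside one bag — forcing width ≥ 2. Combining the bounds, tw(G) = 2.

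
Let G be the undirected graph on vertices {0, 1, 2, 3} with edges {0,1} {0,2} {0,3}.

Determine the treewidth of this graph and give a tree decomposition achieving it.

Treewidth 1.
Bags: B1 = {0, 3}  B2 = {0, 1}  B3 = {0, 2}
Tree: B1–B2, B1–B3

The largest bag has 2 vertices, giving width 1; this decomposition certifies tw(G) ≤ 1. Any graph with an edge has treewidth ≥ 1, and G has the edge 0–3. The upper and lower bounds meet at 1, so that is the treewidth.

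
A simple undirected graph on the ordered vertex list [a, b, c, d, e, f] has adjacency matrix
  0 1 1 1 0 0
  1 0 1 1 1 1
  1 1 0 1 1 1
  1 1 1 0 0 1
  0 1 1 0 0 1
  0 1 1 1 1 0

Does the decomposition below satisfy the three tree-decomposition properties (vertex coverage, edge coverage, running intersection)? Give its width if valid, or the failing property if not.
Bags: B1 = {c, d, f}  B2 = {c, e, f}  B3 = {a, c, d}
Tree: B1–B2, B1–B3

No — vertex b appears in no bag.

A tree decomposition must satisfy three properties: every vertex lies in some bag; for every edge, both endpoints lie together in some bag; and for every vertex, the bags containing it form a connected subtree. Here vertex b appears in no bag, so the decomposition is invalid.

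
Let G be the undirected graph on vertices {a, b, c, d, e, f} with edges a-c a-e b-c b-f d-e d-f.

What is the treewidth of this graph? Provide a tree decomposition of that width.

Treewidth 2.
One optimal decomposition is:
Bags: B1 = {b, c, f}  B2 = {a, c, f}  B3 = {a, e, f}  B4 = {d, e, f}
Tree: B1–B2, B2–B3, B3–B4

The largest bag has 3 vertices, giving width 2; this decomposition certifies tw(G) ≤ 2. The edges f–b–c–a–e–d–f form a cycle, so G is not a tree and its treewidth is at least 2. Therefore the treewidth is 2.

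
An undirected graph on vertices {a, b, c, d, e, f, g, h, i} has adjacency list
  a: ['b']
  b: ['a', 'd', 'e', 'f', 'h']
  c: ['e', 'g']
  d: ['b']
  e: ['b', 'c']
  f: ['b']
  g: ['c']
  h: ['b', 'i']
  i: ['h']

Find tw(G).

1

A width-1 tree decomposition is:
Bags: B1 = {a, b}  B2 = {b, e}  B3 = {b, d}  B4 = {b, h}  B5 = {h, i}  B6 = {c, e}  B7 = {b, f}  B8 = {c, g}
Tree: B1–B2, B1–B3, B1–B4, B4–B5, B2–B6, B1–B7, B6–B8
The largest bag has 2 vertices, giving width 1; this decomposition certifies tw(G) ≤ 1. G has an edge, so its treewidth is at least 1. Therefore the treewidth is 1.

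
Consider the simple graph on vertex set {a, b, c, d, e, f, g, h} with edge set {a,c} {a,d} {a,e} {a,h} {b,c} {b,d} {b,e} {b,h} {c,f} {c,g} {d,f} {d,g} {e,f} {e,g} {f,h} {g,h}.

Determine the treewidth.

4

A width-4 tree decomposition is:
Bags: B1 = {a, b, f, g, h}  B2 = {a, b, e, f, g}  B3 = {a, b, d, f, g}  B4 = {a, b, c, f, g}
Tree: B1–B2, B2–B3, B3–B4
Every bag has size at most 5, so the width is 5 − 1 = 4 and tw(G) ≤ 4. For the lower bound: the 5 vertex sets {b,h}, {e,g}, {a,d}, {f}, {c} are disjoint, each induces a connected subgraph, and every pair is joined by at least one edge of G. Contracting each set to a single vertex therefore yields K_{5} as a minor, and since treewidth is minor-monotone, tw(G) ≥ tw(K_{5}) = 4. The upper and lower bounds meet at 4, so that is the treewidth.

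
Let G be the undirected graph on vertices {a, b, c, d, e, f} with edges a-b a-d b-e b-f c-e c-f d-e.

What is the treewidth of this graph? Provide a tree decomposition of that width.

Treewidth 2.
Bags: B1 = {c, e, f}  B2 = {b, e, f}  B3 = {b, d, e}  B4 = {a, b, d}
Tree: B1–B2, B2–B3, B3–B4

The largest bag has 3 vertices, giving width 2; this decomposition certifies tw(G) ≤ 2. For the lower bound, G contains the cycle c–f–b–e–c, so G is not a forest; only forests have treewidth ≤ 1, hence tw(G) ≥ 2. Combining the bounds, tw(G) = 2.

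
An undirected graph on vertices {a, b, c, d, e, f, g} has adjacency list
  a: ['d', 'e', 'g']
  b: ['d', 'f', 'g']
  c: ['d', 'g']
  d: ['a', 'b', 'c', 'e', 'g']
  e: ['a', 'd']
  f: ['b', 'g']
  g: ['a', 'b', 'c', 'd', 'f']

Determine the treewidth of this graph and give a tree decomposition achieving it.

Treewidth 2.
One optimal decomposition is:
Bags: B1 = {a, d, g}  B2 = {c, d, g}  B3 = {a, d, e}  B4 = {b, d, g}  B5 = {b, f, g}
Tree: B1–B2, B1–B3, B1–B4, B4–B5

The largest bag has 3 vertices, giving width 2; this decomposition certifies tw(G) ≤ 2. On the other hand G contains the 3-clique {c, d, g}. A clique must lie in a single bag of any decomposition, so no decomposition can have width below 2. Therefore the treewidth is 2.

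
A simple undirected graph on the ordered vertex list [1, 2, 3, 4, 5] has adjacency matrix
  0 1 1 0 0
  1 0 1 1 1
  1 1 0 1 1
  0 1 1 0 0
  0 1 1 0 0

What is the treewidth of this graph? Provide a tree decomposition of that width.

Treewidth 2.
Bags: B1 = {1, 2, 3}  B2 = {2, 3, 4}  B3 = {2, 3, 5}
Tree: B1–B2, B2–B3

Every bag has size at most 3, so the width is 3 − 1 = 2 and tw(G) ≤ 2. Conversely, {1, 2, 3} is a clique of size 3, and the vertices of any clique must share a bag in every tree decomposition; so some bag has ≥ 3 vertices and tw(G) ≥ 2. Combining the bounds, tw(G) = 2.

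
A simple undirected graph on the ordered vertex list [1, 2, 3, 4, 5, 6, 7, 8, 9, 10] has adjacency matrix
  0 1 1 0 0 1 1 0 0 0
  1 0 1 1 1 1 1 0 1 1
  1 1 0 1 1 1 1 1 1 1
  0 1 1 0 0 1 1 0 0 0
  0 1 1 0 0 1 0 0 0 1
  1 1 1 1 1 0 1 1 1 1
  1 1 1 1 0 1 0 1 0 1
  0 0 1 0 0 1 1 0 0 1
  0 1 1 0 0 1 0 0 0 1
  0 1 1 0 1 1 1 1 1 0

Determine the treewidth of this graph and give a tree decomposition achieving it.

The largest bag has 5 vertices, giving width 4; this decomposition certifies tw(G) ≤ 4. On the other hand G contains the 5-clique {3, 6, 7, 8, 10}. A clique must lie in a single bag of any decomposition, so no decomposition can have width below 4. The upper and lower bounds meet at 4, so that is the treewidth.

Treewidth 4.
One such decomposition:
Bags: B1 = {2, 3, 6, 7, 10}  B2 = {1, 2, 3, 6, 7}  B3 = {2, 3, 6, 9, 10}  B4 = {2, 3, 4, 6, 7}  B5 = {3, 6, 7, 8, 10}  B6 = {2, 3, 5, 6, 10}
Tree: B1–B2, B1–B3, B1–B4, B1–B5, B3–B6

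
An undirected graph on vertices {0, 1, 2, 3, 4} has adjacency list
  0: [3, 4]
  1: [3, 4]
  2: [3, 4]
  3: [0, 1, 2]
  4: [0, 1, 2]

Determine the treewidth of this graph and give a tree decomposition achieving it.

Every bag has size at most 3, so the width is 3 − 1 = 2 and tw(G) ≤ 2. Since 0–3–1–4–0 is a cycle in G, G is not acyclic. Forests are exactly the graphs of treewidth ≤ 1, so tw(G) ≥ 2. Combining the bounds, tw(G) = 2.

Treewidth 2.
One such decomposition:
Bags: B1 = {0, 3, 4}  B2 = {1, 3, 4}  B3 = {2, 3, 4}
Tree: B1–B2, B2–B3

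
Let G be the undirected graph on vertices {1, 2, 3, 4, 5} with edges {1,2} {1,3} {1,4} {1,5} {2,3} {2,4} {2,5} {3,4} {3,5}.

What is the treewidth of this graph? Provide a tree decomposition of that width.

Every bag has size at most 4, so the width is 4 − 1 = 3 and tw(G) ≤ 3. On the other hand G contains the 4-clique {1, 2, 3, 4}. A clique must lie in a single bag of any decomposition, so no decomposition can have width below 3. Therefore the treewidth is 3.

Treewidth 3.
One optimal decomposition is:
Bags: B1 = {1, 2, 3, 4}  B2 = {1, 2, 3, 5}
Tree: B1–B2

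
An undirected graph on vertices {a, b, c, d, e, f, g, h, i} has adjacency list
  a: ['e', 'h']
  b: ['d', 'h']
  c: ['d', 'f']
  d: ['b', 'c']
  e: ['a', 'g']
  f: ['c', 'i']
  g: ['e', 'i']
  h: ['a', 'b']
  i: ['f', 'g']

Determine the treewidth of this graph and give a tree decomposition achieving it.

Treewidth 2.
Bags: B1 = {e, g, i}  B2 = {e, f, i}  B3 = {c, e, f}  B4 = {c, d, e}  B5 = {b, d, e}  B6 = {b, e, h}  B7 = {a, e, h}
Tree: B1–B2, B2–B3, B3–B4, B4–B5, B5–B6, B6–B7

Each bag holds 3 vertices, so the decomposition has width 2, which upper-bounds the treewidth. The edges e–g–i–f–c–d–b–h–a–e form a cycle, so G is not a tree and its treewidth is at least 2. Hence tw(G) = 2 exactly.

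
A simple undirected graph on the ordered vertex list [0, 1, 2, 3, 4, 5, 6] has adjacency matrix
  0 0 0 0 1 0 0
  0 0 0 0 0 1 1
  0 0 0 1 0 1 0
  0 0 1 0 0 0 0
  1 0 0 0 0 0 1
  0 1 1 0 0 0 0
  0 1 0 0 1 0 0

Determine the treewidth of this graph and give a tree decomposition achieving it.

Treewidth 1.
One such decomposition:
Bags: B1 = {0, 4}  B2 = {4, 6}  B3 = {1, 6}  B4 = {1, 5}  B5 = {2, 5}  B6 = {2, 3}
Tree: B1–B2, B2–B3, B3–B4, B4–B5, B5–B6

Each bag holds 2 vertices, so the decomposition has width 1, which upper-bounds the treewidth. G has an edge, so its treewidth is at least 1. Hence tw(G) = 1 exactly.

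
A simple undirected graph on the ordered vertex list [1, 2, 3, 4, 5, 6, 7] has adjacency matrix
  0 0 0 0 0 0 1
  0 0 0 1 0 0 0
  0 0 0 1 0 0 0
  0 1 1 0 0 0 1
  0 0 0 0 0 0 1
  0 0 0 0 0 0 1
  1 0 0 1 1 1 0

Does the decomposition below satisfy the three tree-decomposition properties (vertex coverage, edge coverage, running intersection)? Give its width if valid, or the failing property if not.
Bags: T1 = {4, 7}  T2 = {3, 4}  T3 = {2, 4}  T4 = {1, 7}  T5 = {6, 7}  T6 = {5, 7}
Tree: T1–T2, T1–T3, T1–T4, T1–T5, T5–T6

Yes; width 1.

Every vertex of G appears in some bag (union = {1, 2, 3, 4, 5, 6, 7}); every edge is covered by a bag; and for each vertex v the set of bags containing v is connected in the bag tree. The decomposition is therefore valid. The largest bag has 2 vertices, so the width is 1.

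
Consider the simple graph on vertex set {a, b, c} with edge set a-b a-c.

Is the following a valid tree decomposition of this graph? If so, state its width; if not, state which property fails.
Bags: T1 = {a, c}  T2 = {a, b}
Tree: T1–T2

Yes; width 1.

Vertex coverage: the bags together contain {a, b, c}, the full vertex set. Edge coverage: each edge of G has both endpoints in at least one bag. Running intersection: for every vertex, the bags containing it form a connected subtree. All three properties hold, so this is a valid tree decomposition of width max|bag| − 1 = 1, and hence tw(G) ≤ 1.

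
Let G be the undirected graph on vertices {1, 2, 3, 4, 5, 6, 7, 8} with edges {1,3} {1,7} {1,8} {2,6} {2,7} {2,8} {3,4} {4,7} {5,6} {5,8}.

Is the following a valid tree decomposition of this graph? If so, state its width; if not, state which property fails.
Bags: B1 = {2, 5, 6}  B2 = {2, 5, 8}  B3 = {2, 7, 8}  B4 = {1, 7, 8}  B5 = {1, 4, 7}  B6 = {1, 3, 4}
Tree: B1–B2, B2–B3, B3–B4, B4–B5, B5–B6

Vertex coverage: the bags together contain {1, 2, 3, 4, 5, 6, 7, 8}, the full vertex set. Edge coverage: each edge of G has both endpoints in at least one bag. Running intersection: for every vertex, the bags containing it form a connected subtree. All three properties hold, so this is a valid tree decomposition of width max|bag| − 1 = 2, and hence tw(G) ≤ 2.

Yes; width 2.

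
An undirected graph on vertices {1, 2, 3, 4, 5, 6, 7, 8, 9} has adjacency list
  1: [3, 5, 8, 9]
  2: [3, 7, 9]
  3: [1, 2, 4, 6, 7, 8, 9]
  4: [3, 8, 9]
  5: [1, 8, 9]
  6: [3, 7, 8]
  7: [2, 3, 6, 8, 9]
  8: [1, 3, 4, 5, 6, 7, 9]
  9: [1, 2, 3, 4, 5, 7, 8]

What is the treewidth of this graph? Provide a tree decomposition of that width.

Each bag holds 4 vertices, so the decomposition has width 3, which upper-bounds the treewidth. Conversely, {1, 3, 8, 9} is a clique of size 4, and the vertices of any clique must share a bag in every tree decomposition; so some bag has ≥ 4 vertices and tw(G) ≥ 3. Therefore the treewidth is 3.

Treewidth 3.
One optimal decomposition is:
Bags: B1 = {1, 5, 8, 9}  B2 = {1, 3, 8, 9}  B3 = {3, 7, 8, 9}  B4 = {3, 6, 7, 8}  B5 = {2, 3, 7, 9}  B6 = {3, 4, 8, 9}
Tree: B1–B2, B2–B3, B3–B4, B3–B5, B3–B6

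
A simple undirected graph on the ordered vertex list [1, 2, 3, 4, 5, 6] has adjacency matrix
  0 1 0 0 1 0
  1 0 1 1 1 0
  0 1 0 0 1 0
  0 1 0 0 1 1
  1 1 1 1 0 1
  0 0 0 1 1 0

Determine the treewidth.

A width-2 tree decomposition is:
Bags: B1 = {4, 5, 6}  B2 = {2, 4, 5}  B3 = {2, 3, 5}  B4 = {1, 2, 5}
Tree: B1–B2, B2–B3, B3–B4
Each bag holds 3 vertices, so the decomposition has width 2, which upper-bounds the treewidth. On the other hand G contains the 3-clique {1, 2, 5}. A clique must lie in a single bag of any decomposition, so no decomposition can have width below 2. Hence tw(G) = 2 exactly.

2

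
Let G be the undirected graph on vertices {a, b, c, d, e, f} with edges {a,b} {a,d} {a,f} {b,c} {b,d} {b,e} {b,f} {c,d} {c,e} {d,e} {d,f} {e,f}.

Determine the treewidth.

A width-3 tree decomposition is:
Bags: B1 = {b, d, e, f}  B2 = {b, c, d, e}  B3 = {a, b, d, f}
Tree: B1–B2, B1–B3
The largest bag has 4 vertices, giving width 3; this decomposition certifies tw(G) ≤ 3. For the lower bound, the 4 vertices {b, c, d, e} are pairwise adjacent, and any tree decomposition puts a clique entirely inside one bag — forcing width ≥ 3. The upper and lower bounds meet at 3, so that is the treewidth.

3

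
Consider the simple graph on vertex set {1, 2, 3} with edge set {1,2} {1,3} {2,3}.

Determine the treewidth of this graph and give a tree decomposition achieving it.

Treewidth 2.
Bags: B1 = {1, 2, 3}
Tree: (single bag)

With just one bag of size 3, the width is 3 − 1 = 2, so tw(G) ≤ 2. For the lower bound, the 3 vertices {1, 2, 3} are pairwise adjacent, and any tree decomposition puts a clique entirely inside one bag — forcing width ≥ 2. The upper and lower bounds meet at 2, so that is the treewidth.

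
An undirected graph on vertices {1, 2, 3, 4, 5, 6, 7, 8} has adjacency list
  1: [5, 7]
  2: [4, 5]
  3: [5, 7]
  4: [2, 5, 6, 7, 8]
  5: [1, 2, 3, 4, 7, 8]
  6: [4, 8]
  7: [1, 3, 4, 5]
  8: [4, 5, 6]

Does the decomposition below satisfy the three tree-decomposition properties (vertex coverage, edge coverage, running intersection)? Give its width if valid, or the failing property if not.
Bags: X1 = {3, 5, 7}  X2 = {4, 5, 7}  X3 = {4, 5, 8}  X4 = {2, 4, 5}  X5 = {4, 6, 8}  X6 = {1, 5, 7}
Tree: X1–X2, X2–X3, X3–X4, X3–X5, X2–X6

Yes; width 2.

Vertex coverage: the bags together contain {1, 2, 3, 4, 5, 6, 7, 8}, the full vertex set. Edge coverage: each edge of G has both endpoints in at least one bag. Running intersection: for every vertex, the bags containing it form a connected subtree. All three properties hold, so this is a valid tree decomposition of width max|bag| − 1 = 2, and hence tw(G) ≤ 2.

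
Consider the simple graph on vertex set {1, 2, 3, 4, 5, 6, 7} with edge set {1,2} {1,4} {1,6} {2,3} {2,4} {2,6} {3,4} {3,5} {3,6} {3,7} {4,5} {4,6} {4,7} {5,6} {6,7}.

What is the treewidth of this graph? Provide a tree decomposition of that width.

Each bag holds 4 vertices, so the decomposition has width 3, which upper-bounds the treewidth. On the other hand G contains the 4-clique {1, 2, 4, 6}. A clique must lie in a single bag of any decomposition, so no decomposition can have width below 3. Therefore the treewidth is 3.

Treewidth 3.
One optimal decomposition is:
Bags: B1 = {1, 2, 4, 6}  B2 = {2, 3, 4, 6}  B3 = {3, 4, 6, 7}  B4 = {3, 4, 5, 6}
Tree: B1–B2, B2–B3, B2–B4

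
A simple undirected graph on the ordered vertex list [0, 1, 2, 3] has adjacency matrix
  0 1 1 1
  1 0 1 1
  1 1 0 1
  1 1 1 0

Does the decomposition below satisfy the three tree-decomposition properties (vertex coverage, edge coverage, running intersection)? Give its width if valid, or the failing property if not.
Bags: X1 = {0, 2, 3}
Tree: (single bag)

No — vertex 1 appears in no bag.

A tree decomposition must satisfy three properties: every vertex lies in some bag; for every edge, both endpoints lie together in some bag; and for every vertex, the bags containing it form a connected subtree. Here vertex 1 appears in no bag, so the decomposition is invalid.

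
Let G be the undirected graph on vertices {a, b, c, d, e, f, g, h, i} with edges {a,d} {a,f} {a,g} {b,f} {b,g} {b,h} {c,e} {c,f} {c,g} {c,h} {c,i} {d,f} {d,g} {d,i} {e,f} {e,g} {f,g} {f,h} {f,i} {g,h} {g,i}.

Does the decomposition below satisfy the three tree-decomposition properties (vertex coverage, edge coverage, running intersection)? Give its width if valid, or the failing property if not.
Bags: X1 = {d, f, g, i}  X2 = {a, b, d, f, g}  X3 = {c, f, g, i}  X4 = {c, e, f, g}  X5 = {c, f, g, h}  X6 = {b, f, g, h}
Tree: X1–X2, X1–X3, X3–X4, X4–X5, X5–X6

No — bags containing vertex b are not connected in the tree.

A tree decomposition must satisfy three properties: every vertex lies in some bag; for every edge, both endpoints lie together in some bag; and for every vertex, the bags containing it form a connected subtree. Here bags containing vertex b are not connected in the tree, so the decomposition is invalid.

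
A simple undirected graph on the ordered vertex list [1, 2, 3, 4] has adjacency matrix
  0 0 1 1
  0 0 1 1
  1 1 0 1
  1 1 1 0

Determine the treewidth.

A width-2 tree decomposition is:
Bags: B1 = {1, 3, 4}  B2 = {2, 3, 4}
Tree: B1–B2
Each bag holds 3 vertices, so the decomposition has width 2, which upper-bounds the treewidth. Conversely, {1, 3, 4} is a clique of size 3, and the vertices of any clique must share a bag in every tree decomposition; so some bag has ≥ 3 vertices and tw(G) ≥ 2. The upper and lower bounds meet at 2, so that is the treewidth.

2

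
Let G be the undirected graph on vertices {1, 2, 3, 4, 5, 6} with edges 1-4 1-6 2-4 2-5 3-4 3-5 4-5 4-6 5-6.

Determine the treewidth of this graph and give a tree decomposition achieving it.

Each bag holds 3 vertices, so the decomposition has width 2, which upper-bounds the treewidth. For the lower bound, the 3 vertices {1, 4, 6} are pairwise adjacent, and any tree decomposition puts a clique entirely inside one bag — forcing width ≥ 2. Therefore the treewidth is 2.

Treewidth 2.
One optimal decomposition is:
Bags: B1 = {2, 4, 5}  B2 = {4, 5, 6}  B3 = {1, 4, 6}  B4 = {3, 4, 5}
Tree: B1–B2, B2–B3, B2–B4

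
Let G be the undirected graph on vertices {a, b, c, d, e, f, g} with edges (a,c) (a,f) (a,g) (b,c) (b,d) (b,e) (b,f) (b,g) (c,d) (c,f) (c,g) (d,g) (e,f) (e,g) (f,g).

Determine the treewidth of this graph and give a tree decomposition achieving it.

Every bag has size at most 4, so the width is 4 − 1 = 3 and tw(G) ≤ 3. On the other hand G contains the 4-clique {b, c, d, g}. A clique must lie in a single bag of any decomposition, so no decomposition can have width below 3. The upper and lower bounds meet at 3, so that is the treewidth.

Treewidth 3.
One such decomposition:
Bags: B1 = {b, c, f, g}  B2 = {b, c, d, g}  B3 = {b, e, f, g}  B4 = {a, c, f, g}
Tree: B1–B2, B1–B3, B1–B4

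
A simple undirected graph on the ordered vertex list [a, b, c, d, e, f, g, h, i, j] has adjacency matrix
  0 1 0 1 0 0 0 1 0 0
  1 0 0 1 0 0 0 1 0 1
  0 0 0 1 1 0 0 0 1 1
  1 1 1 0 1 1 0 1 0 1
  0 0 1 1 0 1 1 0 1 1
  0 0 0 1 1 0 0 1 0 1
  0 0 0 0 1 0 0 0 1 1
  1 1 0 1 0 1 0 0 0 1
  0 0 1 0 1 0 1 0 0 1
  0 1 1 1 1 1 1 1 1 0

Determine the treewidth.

A width-3 tree decomposition is:
Bags: B1 = {d, f, h, j}  B2 = {d, e, f, j}  B3 = {c, d, e, j}  B4 = {c, e, i, j}  B5 = {b, d, h, j}  B6 = {a, b, d, h}  B7 = {e, g, i, j}
Tree: B1–B2, B2–B3, B3–B4, B1–B5, B5–B6, B4–B7
Each bag holds 4 vertices, so the decomposition has width 3, which upper-bounds the treewidth. Conversely, {c, d, e, j} is a clique of size 4, and the vertices of any clique must share a bag in every tree decomposition; so some bag has ≥ 4 vertices and tw(G) ≥ 3. Combining the bounds, tw(G) = 3.

3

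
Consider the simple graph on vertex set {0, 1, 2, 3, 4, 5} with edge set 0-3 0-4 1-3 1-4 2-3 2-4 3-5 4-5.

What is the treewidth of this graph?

2

A width-2 tree decomposition is:
Bags: B1 = {3, 4, 5}  B2 = {0, 3, 4}  B3 = {1, 3, 4}  B4 = {2, 3, 4}
Tree: B1–B2, B2–B3, B3–B4
Each bag holds 3 vertices, so the decomposition has width 2, which upper-bounds the treewidth. For the lower bound, G contains the cycle 5–3–0–4–5, so G is not a forest; only forests have treewidth ≤ 1, hence tw(G) ≥ 2. Hence tw(G) = 2 exactly.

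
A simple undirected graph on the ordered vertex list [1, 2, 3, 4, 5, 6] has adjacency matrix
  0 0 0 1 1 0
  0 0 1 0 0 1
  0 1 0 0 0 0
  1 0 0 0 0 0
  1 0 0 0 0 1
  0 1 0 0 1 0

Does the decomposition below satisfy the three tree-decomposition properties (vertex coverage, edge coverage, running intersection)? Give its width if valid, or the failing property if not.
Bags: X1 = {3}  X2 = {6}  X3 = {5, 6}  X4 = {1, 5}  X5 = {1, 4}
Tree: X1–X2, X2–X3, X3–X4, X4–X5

No — vertex 2 appears in no bag.

A tree decomposition must satisfy three properties: every vertex lies in some bag; for every edge, both endpoints lie together in some bag; and for every vertex, the bags containing it form a connected subtree. Here vertex 2 appears in no bag, so the decomposition is invalid.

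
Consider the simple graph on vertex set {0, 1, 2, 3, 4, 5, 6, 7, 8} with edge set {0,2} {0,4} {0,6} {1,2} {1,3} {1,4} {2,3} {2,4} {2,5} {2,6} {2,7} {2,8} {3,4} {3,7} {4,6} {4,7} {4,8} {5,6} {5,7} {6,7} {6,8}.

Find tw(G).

A width-3 tree decomposition is:
Bags: B1 = {2, 4, 6, 7}  B2 = {2, 4, 6, 8}  B3 = {0, 2, 4, 6}  B4 = {2, 5, 6, 7}  B5 = {2, 3, 4, 7}  B6 = {1, 2, 3, 4}
Tree: B1–B2, B1–B3, B1–B4, B1–B5, B5–B6
Every bag has size at most 4, so the width is 4 − 1 = 3 and tw(G) ≤ 3. For the lower bound, the 4 vertices {1, 2, 3, 4} are pairwise adjacent, and any tree decomposition puts a clique entirely inside one bag — forcing width ≥ 3. The upper and lower bounds meet at 3, so that is the treewidth.

3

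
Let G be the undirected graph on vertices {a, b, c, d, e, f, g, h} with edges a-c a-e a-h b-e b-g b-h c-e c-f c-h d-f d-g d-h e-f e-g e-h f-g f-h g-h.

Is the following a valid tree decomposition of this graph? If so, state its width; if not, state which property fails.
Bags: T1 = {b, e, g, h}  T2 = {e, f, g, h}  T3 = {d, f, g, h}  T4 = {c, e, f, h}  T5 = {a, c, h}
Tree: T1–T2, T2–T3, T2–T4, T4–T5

A tree decomposition must satisfy three properties: every vertex lies in some bag; for every edge, both endpoints lie together in some bag; and for every vertex, the bags containing it form a connected subtree. Here edge (e,a) lies in no bag, so the decomposition is invalid.

No — edge (e,a) lies in no bag.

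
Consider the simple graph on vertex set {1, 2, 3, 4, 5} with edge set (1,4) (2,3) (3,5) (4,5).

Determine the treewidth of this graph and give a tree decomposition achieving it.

Treewidth 1.
One optimal decomposition is:
Bags: B1 = {1, 4}  B2 = {4, 5}  B3 = {3, 5}  B4 = {2, 3}
Tree: B1–B2, B2–B3, B3–B4

The largest bag has 2 vertices, giving width 1; this decomposition certifies tw(G) ≤ 1. G has an edge, so its treewidth is at least 1. Combining the bounds, tw(G) = 1.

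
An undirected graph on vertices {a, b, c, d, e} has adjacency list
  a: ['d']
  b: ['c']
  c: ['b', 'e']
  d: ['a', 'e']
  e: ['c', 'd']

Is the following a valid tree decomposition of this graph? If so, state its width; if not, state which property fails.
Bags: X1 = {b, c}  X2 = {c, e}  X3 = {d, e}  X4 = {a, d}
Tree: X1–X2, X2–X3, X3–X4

Vertex coverage: the bags together contain {a, b, c, d, e}, the full vertex set. Edge coverage: each edge of G has both endpoints in at least one bag. Running intersection: for every vertex, the bags containing it form a connected subtree. All three properties hold, so this is a valid tree decomposition of width max|bag| − 1 = 1, and hence tw(G) ≤ 1.

Yes; width 1.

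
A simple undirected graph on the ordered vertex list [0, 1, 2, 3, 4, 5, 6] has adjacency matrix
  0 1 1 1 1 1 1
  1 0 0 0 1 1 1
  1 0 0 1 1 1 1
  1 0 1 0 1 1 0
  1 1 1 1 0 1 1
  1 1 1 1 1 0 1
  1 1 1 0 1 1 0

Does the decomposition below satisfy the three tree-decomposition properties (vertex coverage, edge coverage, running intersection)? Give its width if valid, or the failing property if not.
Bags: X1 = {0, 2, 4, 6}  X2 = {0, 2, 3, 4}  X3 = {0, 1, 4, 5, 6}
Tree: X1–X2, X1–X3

A tree decomposition must satisfy three properties: every vertex lies in some bag; for every edge, both endpoints lie together in some bag; and for every vertex, the bags containing it form a connected subtree. Here edge (5,2) lies in no bag, so the decomposition is invalid.

No — edge (5,2) lies in no bag.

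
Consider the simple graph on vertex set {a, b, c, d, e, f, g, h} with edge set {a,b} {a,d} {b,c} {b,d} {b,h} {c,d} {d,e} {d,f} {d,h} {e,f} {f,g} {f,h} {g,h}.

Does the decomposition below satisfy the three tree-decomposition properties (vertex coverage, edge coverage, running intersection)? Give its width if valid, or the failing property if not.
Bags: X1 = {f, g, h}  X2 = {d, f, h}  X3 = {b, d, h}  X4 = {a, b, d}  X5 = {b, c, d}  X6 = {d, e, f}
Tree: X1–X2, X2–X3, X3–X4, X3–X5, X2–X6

Every vertex of G appears in some bag (union = {a, b, c, d, e, f, g, h}); every edge is covered by a bag; and for each vertex v the set of bags containing v is connected in the bag tree. The decomposition is therefore valid. The largest bag has 3 vertices, so the width is 2.

Yes; width 2.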